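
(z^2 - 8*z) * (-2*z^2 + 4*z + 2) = -2*z^4 + 20*z^3 - 30*z^2 - 16*z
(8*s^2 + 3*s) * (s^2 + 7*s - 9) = 8*s^4 + 59*s^3 - 51*s^2 - 27*s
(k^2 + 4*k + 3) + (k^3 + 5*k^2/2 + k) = k^3 + 7*k^2/2 + 5*k + 3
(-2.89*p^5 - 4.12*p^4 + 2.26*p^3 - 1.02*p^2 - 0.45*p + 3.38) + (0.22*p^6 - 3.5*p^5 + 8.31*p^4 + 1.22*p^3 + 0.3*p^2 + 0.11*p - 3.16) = 0.22*p^6 - 6.39*p^5 + 4.19*p^4 + 3.48*p^3 - 0.72*p^2 - 0.34*p + 0.22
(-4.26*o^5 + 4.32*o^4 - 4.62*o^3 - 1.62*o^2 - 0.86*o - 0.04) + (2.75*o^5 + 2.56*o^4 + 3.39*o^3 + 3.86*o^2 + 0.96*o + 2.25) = -1.51*o^5 + 6.88*o^4 - 1.23*o^3 + 2.24*o^2 + 0.1*o + 2.21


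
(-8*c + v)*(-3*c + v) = 24*c^2 - 11*c*v + v^2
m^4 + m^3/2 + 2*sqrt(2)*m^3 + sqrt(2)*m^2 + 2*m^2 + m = m*(m + sqrt(2))*(sqrt(2)*m/2 + 1)*(sqrt(2)*m + sqrt(2)/2)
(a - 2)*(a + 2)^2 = a^3 + 2*a^2 - 4*a - 8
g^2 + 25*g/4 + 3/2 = (g + 1/4)*(g + 6)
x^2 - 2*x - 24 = (x - 6)*(x + 4)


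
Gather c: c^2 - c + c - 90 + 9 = c^2 - 81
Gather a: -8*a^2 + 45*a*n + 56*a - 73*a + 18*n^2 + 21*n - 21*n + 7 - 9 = -8*a^2 + a*(45*n - 17) + 18*n^2 - 2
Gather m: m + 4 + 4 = m + 8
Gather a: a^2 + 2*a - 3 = a^2 + 2*a - 3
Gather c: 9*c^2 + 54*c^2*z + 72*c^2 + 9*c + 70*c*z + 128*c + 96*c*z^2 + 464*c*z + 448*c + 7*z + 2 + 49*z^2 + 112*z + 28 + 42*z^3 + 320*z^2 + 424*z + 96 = c^2*(54*z + 81) + c*(96*z^2 + 534*z + 585) + 42*z^3 + 369*z^2 + 543*z + 126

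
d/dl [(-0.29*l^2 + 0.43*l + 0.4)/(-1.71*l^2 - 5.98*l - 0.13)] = (2.4695*l^2 + 1.4434*l + 2.3361)/(2.9241*l^4 + 20.4516*l^3 + 36.205*l^2 + 1.5548*l + 0.0169)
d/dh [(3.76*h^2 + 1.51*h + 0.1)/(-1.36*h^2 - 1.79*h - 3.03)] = (-4.6768*h^2 - 22.5136*h - 4.3963)/(1.8496*h^4 + 4.8688*h^3 + 11.4457*h^2 + 10.8474*h + 9.1809)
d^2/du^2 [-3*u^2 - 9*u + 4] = -6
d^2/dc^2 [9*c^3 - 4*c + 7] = 54*c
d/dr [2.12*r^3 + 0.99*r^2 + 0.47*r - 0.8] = 6.36*r^2 + 1.98*r + 0.47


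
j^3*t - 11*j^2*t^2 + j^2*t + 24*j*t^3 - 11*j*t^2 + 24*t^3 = (j - 8*t)*(j - 3*t)*(j*t + t)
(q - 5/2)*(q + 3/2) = q^2 - q - 15/4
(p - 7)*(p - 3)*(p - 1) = p^3 - 11*p^2 + 31*p - 21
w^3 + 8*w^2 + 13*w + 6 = (w + 1)^2*(w + 6)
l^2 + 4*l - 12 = (l - 2)*(l + 6)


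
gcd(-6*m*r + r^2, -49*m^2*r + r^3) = r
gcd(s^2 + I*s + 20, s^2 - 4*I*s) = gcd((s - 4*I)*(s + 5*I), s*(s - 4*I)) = s - 4*I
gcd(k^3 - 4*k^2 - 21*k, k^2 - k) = k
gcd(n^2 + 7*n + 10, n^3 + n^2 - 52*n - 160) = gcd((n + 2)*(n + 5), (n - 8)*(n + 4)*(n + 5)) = n + 5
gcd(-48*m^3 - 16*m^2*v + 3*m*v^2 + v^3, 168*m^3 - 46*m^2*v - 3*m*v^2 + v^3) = -4*m + v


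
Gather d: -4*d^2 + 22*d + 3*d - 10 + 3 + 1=-4*d^2 + 25*d - 6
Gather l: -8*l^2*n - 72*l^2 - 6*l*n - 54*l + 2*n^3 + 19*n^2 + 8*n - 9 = l^2*(-8*n - 72) + l*(-6*n - 54) + 2*n^3 + 19*n^2 + 8*n - 9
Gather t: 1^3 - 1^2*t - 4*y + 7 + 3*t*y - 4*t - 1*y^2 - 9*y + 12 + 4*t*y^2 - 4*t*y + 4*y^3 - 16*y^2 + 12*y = t*(4*y^2 - y - 5) + 4*y^3 - 17*y^2 - y + 20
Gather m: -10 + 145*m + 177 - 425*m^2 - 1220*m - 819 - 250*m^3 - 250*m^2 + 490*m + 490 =-250*m^3 - 675*m^2 - 585*m - 162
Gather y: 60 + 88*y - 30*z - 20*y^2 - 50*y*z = -20*y^2 + y*(88 - 50*z) - 30*z + 60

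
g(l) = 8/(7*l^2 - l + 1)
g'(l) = 8*(1 - 14*l)/(7*l^2 - l + 1)^2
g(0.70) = 2.14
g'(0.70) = -5.06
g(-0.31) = 4.03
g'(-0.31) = 10.87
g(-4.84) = 0.05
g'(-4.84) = 0.02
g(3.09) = 0.12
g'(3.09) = -0.08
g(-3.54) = 0.09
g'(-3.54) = 0.05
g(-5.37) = 0.04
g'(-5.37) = 0.01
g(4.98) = 0.05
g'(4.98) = -0.02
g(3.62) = 0.09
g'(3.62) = -0.05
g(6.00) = 0.03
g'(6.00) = -0.01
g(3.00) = 0.13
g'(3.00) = -0.09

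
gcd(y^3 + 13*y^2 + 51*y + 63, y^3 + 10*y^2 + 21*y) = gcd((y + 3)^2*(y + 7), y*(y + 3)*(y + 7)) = y^2 + 10*y + 21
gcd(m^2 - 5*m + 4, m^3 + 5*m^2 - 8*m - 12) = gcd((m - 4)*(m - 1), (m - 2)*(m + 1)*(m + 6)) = 1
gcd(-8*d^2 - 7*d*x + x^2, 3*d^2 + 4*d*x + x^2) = d + x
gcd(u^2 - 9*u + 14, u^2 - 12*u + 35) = u - 7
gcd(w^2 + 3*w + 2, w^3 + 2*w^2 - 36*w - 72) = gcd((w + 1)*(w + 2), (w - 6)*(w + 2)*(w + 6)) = w + 2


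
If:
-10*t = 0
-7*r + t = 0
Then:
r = 0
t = 0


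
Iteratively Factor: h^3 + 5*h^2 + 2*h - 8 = (h + 4)*(h^2 + h - 2) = (h + 2)*(h + 4)*(h - 1)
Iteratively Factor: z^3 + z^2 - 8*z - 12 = (z + 2)*(z^2 - z - 6) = (z + 2)^2*(z - 3)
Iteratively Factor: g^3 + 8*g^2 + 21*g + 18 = (g + 3)*(g^2 + 5*g + 6) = (g + 2)*(g + 3)*(g + 3)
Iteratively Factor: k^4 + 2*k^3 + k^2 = (k + 1)*(k^3 + k^2) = k*(k + 1)*(k^2 + k) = k^2*(k + 1)*(k + 1)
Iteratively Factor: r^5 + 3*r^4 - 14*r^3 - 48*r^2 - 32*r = (r + 4)*(r^4 - r^3 - 10*r^2 - 8*r) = (r + 1)*(r + 4)*(r^3 - 2*r^2 - 8*r) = r*(r + 1)*(r + 4)*(r^2 - 2*r - 8) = r*(r + 1)*(r + 2)*(r + 4)*(r - 4)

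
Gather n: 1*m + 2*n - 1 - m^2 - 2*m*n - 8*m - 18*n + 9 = -m^2 - 7*m + n*(-2*m - 16) + 8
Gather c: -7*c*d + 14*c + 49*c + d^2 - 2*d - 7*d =c*(63 - 7*d) + d^2 - 9*d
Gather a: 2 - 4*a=2 - 4*a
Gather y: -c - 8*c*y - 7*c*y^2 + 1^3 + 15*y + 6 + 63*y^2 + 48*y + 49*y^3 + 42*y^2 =-c + 49*y^3 + y^2*(105 - 7*c) + y*(63 - 8*c) + 7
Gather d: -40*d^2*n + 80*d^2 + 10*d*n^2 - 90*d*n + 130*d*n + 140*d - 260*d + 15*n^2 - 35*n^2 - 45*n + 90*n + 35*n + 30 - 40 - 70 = d^2*(80 - 40*n) + d*(10*n^2 + 40*n - 120) - 20*n^2 + 80*n - 80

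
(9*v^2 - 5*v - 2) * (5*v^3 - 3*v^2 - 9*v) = 45*v^5 - 52*v^4 - 76*v^3 + 51*v^2 + 18*v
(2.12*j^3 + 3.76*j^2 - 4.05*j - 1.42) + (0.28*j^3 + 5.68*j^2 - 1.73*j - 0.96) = 2.4*j^3 + 9.44*j^2 - 5.78*j - 2.38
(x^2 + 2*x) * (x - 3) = x^3 - x^2 - 6*x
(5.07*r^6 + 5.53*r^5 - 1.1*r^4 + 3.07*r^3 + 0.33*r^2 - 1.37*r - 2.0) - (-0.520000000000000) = 5.07*r^6 + 5.53*r^5 - 1.1*r^4 + 3.07*r^3 + 0.33*r^2 - 1.37*r - 1.48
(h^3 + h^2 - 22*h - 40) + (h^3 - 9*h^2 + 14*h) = 2*h^3 - 8*h^2 - 8*h - 40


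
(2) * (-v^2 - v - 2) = -2*v^2 - 2*v - 4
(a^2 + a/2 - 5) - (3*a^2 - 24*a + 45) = -2*a^2 + 49*a/2 - 50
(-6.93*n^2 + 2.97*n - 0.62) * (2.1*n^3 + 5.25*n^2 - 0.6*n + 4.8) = -14.553*n^5 - 30.1455*n^4 + 18.4485*n^3 - 38.301*n^2 + 14.628*n - 2.976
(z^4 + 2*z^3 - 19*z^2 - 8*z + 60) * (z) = z^5 + 2*z^4 - 19*z^3 - 8*z^2 + 60*z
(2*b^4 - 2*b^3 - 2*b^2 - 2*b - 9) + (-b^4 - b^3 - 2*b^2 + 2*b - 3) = b^4 - 3*b^3 - 4*b^2 - 12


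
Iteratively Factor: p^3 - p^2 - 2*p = (p - 2)*(p^2 + p) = (p - 2)*(p + 1)*(p)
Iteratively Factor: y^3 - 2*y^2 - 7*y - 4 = (y + 1)*(y^2 - 3*y - 4) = (y - 4)*(y + 1)*(y + 1)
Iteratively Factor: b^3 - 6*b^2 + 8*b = (b)*(b^2 - 6*b + 8) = b*(b - 4)*(b - 2)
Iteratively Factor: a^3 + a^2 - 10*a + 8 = (a + 4)*(a^2 - 3*a + 2) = (a - 1)*(a + 4)*(a - 2)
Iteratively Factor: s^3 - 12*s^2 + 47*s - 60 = (s - 4)*(s^2 - 8*s + 15) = (s - 5)*(s - 4)*(s - 3)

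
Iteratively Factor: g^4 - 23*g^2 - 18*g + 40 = (g + 4)*(g^3 - 4*g^2 - 7*g + 10) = (g - 5)*(g + 4)*(g^2 + g - 2) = (g - 5)*(g + 2)*(g + 4)*(g - 1)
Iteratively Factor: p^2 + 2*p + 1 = (p + 1)*(p + 1)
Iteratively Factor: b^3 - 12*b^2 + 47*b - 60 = (b - 5)*(b^2 - 7*b + 12) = (b - 5)*(b - 4)*(b - 3)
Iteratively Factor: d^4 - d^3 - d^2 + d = (d - 1)*(d^3 - d) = (d - 1)^2*(d^2 + d) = d*(d - 1)^2*(d + 1)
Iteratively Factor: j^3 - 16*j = (j + 4)*(j^2 - 4*j) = j*(j + 4)*(j - 4)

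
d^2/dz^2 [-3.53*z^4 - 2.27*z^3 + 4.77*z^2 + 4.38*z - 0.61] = -42.36*z^2 - 13.62*z + 9.54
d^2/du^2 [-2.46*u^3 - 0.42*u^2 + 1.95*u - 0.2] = -14.76*u - 0.84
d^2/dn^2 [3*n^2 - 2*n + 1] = 6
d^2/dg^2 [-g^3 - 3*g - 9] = -6*g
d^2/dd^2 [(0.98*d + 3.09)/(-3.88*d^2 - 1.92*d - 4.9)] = (-(0.98*d + 3.09)*(7.76*d + 1.92)*(15.52*d + 3.84) + (22.8144*d + 27.7416)*(3.88*d^2 + 1.92*d + 4.9))/(3.88*d^2 + 1.92*d + 4.9)^3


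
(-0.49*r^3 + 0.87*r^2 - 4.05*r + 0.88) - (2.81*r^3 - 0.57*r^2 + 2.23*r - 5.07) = -3.3*r^3 + 1.44*r^2 - 6.28*r + 5.95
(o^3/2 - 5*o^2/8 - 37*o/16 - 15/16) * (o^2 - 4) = o^5/2 - 5*o^4/8 - 69*o^3/16 + 25*o^2/16 + 37*o/4 + 15/4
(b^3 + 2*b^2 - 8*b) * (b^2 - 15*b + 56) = b^5 - 13*b^4 + 18*b^3 + 232*b^2 - 448*b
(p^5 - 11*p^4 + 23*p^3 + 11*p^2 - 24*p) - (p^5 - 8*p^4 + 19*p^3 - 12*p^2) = -3*p^4 + 4*p^3 + 23*p^2 - 24*p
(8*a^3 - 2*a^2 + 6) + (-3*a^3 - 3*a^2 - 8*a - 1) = 5*a^3 - 5*a^2 - 8*a + 5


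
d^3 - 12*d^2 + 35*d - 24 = (d - 8)*(d - 3)*(d - 1)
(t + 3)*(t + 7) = t^2 + 10*t + 21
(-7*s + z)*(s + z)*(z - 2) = -7*s^2*z + 14*s^2 - 6*s*z^2 + 12*s*z + z^3 - 2*z^2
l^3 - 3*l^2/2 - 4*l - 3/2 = (l - 3)*(l + 1/2)*(l + 1)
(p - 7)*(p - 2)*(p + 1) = p^3 - 8*p^2 + 5*p + 14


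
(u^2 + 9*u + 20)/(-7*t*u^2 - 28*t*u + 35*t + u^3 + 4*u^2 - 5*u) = (-u - 4)/(7*t*u - 7*t - u^2 + u)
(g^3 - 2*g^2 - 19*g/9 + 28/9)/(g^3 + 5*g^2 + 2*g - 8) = (g^2 - g - 28/9)/(g^2 + 6*g + 8)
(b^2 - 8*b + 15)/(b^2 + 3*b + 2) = (b^2 - 8*b + 15)/(b^2 + 3*b + 2)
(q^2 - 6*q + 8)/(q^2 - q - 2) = (q - 4)/(q + 1)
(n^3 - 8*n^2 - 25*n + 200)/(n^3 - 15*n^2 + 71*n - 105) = (n^2 - 3*n - 40)/(n^2 - 10*n + 21)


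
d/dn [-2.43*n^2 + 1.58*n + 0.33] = 1.58 - 4.86*n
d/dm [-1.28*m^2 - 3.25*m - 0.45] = -2.56*m - 3.25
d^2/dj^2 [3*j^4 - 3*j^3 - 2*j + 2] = 18*j*(2*j - 1)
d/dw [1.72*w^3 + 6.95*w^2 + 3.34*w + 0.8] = 5.16*w^2 + 13.9*w + 3.34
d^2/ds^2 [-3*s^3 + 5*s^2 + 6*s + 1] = 10 - 18*s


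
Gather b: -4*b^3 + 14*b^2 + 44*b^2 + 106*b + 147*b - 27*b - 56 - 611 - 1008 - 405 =-4*b^3 + 58*b^2 + 226*b - 2080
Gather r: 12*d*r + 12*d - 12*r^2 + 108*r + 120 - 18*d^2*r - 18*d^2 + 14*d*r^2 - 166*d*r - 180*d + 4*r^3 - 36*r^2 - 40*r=-18*d^2 - 168*d + 4*r^3 + r^2*(14*d - 48) + r*(-18*d^2 - 154*d + 68) + 120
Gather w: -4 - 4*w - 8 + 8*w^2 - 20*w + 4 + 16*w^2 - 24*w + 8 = 24*w^2 - 48*w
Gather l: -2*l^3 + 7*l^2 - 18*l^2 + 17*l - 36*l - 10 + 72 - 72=-2*l^3 - 11*l^2 - 19*l - 10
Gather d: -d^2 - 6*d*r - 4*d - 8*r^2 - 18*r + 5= -d^2 + d*(-6*r - 4) - 8*r^2 - 18*r + 5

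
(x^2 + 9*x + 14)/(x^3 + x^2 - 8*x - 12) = (x + 7)/(x^2 - x - 6)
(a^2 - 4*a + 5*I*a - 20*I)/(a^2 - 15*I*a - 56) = (a^2 + a*(-4 + 5*I) - 20*I)/(a^2 - 15*I*a - 56)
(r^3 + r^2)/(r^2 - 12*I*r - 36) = r^2*(r + 1)/(r^2 - 12*I*r - 36)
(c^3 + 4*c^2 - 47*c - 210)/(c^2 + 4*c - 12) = (c^2 - 2*c - 35)/(c - 2)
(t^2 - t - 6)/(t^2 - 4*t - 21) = (-t^2 + t + 6)/(-t^2 + 4*t + 21)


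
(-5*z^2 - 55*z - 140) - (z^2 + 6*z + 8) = -6*z^2 - 61*z - 148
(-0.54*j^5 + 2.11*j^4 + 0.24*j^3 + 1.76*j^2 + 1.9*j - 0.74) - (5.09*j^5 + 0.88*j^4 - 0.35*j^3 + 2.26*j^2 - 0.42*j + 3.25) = -5.63*j^5 + 1.23*j^4 + 0.59*j^3 - 0.5*j^2 + 2.32*j - 3.99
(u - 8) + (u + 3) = 2*u - 5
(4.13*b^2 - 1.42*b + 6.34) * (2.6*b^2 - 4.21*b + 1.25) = 10.738*b^4 - 21.0793*b^3 + 27.6247*b^2 - 28.4664*b + 7.925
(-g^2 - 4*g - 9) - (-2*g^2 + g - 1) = g^2 - 5*g - 8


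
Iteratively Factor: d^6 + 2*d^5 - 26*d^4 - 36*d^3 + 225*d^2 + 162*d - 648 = (d + 4)*(d^5 - 2*d^4 - 18*d^3 + 36*d^2 + 81*d - 162) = (d + 3)*(d + 4)*(d^4 - 5*d^3 - 3*d^2 + 45*d - 54) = (d - 3)*(d + 3)*(d + 4)*(d^3 - 2*d^2 - 9*d + 18) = (d - 3)^2*(d + 3)*(d + 4)*(d^2 + d - 6) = (d - 3)^2*(d + 3)^2*(d + 4)*(d - 2)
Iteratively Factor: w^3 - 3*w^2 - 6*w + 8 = (w + 2)*(w^2 - 5*w + 4) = (w - 4)*(w + 2)*(w - 1)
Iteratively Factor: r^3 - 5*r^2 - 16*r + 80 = (r + 4)*(r^2 - 9*r + 20) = (r - 5)*(r + 4)*(r - 4)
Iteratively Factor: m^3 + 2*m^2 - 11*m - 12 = (m - 3)*(m^2 + 5*m + 4) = (m - 3)*(m + 4)*(m + 1)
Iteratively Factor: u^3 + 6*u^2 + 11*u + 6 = (u + 3)*(u^2 + 3*u + 2) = (u + 1)*(u + 3)*(u + 2)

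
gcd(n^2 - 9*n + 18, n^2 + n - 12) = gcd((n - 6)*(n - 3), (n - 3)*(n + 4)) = n - 3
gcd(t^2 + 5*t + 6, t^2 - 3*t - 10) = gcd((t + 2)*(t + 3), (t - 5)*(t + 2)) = t + 2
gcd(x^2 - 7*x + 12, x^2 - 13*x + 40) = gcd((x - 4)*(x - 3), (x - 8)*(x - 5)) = 1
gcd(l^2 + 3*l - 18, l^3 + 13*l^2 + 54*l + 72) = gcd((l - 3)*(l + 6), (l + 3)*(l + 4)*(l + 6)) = l + 6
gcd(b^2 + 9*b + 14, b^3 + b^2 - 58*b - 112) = b^2 + 9*b + 14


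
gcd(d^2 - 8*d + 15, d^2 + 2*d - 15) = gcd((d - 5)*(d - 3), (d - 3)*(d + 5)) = d - 3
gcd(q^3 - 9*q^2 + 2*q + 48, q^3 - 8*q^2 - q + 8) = q - 8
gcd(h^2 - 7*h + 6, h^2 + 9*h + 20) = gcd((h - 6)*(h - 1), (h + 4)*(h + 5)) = 1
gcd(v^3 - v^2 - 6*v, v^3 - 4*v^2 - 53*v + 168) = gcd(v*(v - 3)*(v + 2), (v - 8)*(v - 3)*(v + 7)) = v - 3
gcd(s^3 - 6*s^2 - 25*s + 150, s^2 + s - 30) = s - 5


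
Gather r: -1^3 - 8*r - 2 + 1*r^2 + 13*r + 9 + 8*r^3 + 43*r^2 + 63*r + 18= 8*r^3 + 44*r^2 + 68*r + 24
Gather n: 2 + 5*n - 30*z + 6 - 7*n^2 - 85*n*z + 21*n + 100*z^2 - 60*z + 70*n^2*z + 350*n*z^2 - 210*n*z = n^2*(70*z - 7) + n*(350*z^2 - 295*z + 26) + 100*z^2 - 90*z + 8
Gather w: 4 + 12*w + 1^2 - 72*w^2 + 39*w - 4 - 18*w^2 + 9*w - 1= -90*w^2 + 60*w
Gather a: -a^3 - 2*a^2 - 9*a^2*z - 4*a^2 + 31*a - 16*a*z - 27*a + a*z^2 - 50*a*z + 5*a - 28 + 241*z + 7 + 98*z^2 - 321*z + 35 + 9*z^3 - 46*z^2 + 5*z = -a^3 + a^2*(-9*z - 6) + a*(z^2 - 66*z + 9) + 9*z^3 + 52*z^2 - 75*z + 14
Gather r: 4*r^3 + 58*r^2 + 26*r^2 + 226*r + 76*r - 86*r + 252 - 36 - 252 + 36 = 4*r^3 + 84*r^2 + 216*r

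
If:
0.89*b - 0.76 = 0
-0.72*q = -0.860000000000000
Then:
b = 0.85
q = 1.19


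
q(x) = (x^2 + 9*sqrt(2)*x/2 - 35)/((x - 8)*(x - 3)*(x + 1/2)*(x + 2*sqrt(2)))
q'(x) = (2*x + 9*sqrt(2)/2)/((x - 8)*(x - 3)*(x + 1/2)*(x + 2*sqrt(2))) - (x^2 + 9*sqrt(2)*x/2 - 35)/((x - 8)*(x - 3)*(x + 1/2)*(x + 2*sqrt(2))^2) - (x^2 + 9*sqrt(2)*x/2 - 35)/((x - 8)*(x - 3)*(x + 1/2)^2*(x + 2*sqrt(2))) - (x^2 + 9*sqrt(2)*x/2 - 35)/((x - 8)*(x - 3)^2*(x + 1/2)*(x + 2*sqrt(2))) - (x^2 + 9*sqrt(2)*x/2 - 35)/((x - 8)^2*(x - 3)*(x + 1/2)*(x + 2*sqrt(2))) = ((x - 8)*(x - 3)*(x + 2*sqrt(2))*(2*x + 1)*(4*x + 9*sqrt(2)) + 2*(x - 8)*(x - 3)*(x + 2*sqrt(2))*(-2*x^2 - 9*sqrt(2)*x + 70) + (x - 8)*(x - 3)*(2*x + 1)*(-2*x^2 - 9*sqrt(2)*x + 70) + (x - 8)*(x + 2*sqrt(2))*(2*x + 1)*(-2*x^2 - 9*sqrt(2)*x + 70) + (x - 3)*(x + 2*sqrt(2))*(2*x + 1)*(-2*x^2 - 9*sqrt(2)*x + 70))/((x - 8)^2*(x - 3)^2*(x + 2*sqrt(2))^2*(2*x + 1)^2)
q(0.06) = -0.92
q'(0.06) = 1.70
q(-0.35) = -3.57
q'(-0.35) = 24.28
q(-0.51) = 54.85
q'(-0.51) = 5475.84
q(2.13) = -0.25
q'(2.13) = -0.03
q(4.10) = -0.06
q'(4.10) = -0.05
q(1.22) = -0.31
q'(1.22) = 0.14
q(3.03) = 2.12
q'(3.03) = -75.23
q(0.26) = -0.67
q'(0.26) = 0.90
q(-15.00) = 0.00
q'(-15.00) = 0.00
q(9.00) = 0.15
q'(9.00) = -0.17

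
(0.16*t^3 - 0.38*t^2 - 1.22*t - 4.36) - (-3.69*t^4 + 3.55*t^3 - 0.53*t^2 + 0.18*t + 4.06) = 3.69*t^4 - 3.39*t^3 + 0.15*t^2 - 1.4*t - 8.42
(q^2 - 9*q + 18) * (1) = q^2 - 9*q + 18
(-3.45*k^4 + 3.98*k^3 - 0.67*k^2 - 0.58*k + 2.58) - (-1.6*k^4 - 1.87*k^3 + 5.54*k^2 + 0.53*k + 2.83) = -1.85*k^4 + 5.85*k^3 - 6.21*k^2 - 1.11*k - 0.25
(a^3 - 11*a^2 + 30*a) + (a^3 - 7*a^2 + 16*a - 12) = 2*a^3 - 18*a^2 + 46*a - 12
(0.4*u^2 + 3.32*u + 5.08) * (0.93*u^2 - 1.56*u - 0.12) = 0.372*u^4 + 2.4636*u^3 - 0.5028*u^2 - 8.3232*u - 0.6096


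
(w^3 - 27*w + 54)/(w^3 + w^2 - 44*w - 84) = (w^2 - 6*w + 9)/(w^2 - 5*w - 14)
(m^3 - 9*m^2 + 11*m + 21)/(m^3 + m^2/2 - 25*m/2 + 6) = 2*(m^2 - 6*m - 7)/(2*m^2 + 7*m - 4)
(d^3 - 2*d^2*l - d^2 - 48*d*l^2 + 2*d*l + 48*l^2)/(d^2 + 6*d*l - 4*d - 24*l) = (d^2 - 8*d*l - d + 8*l)/(d - 4)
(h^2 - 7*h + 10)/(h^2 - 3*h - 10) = (h - 2)/(h + 2)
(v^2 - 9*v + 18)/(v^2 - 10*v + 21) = (v - 6)/(v - 7)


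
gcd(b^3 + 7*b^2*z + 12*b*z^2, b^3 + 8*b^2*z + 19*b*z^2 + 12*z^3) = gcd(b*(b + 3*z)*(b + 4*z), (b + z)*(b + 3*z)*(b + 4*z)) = b^2 + 7*b*z + 12*z^2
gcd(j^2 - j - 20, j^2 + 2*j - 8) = j + 4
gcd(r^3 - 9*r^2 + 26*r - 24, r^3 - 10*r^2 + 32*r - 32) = r^2 - 6*r + 8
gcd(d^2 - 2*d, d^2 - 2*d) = d^2 - 2*d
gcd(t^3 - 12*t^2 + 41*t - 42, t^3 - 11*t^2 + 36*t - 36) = t^2 - 5*t + 6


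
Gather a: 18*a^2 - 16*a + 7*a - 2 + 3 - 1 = 18*a^2 - 9*a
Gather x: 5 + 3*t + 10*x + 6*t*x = 3*t + x*(6*t + 10) + 5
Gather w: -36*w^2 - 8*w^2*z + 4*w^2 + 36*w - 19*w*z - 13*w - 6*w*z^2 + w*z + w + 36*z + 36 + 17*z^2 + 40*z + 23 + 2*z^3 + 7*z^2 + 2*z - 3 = w^2*(-8*z - 32) + w*(-6*z^2 - 18*z + 24) + 2*z^3 + 24*z^2 + 78*z + 56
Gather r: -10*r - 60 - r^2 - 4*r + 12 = -r^2 - 14*r - 48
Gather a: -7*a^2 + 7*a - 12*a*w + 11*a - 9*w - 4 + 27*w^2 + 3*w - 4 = -7*a^2 + a*(18 - 12*w) + 27*w^2 - 6*w - 8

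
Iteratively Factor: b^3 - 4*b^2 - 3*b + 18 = (b + 2)*(b^2 - 6*b + 9) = (b - 3)*(b + 2)*(b - 3)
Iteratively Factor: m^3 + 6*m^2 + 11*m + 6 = (m + 3)*(m^2 + 3*m + 2) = (m + 2)*(m + 3)*(m + 1)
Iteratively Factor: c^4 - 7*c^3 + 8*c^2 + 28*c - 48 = (c - 3)*(c^3 - 4*c^2 - 4*c + 16) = (c - 3)*(c - 2)*(c^2 - 2*c - 8) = (c - 3)*(c - 2)*(c + 2)*(c - 4)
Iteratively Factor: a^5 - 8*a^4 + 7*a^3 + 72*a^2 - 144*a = (a + 3)*(a^4 - 11*a^3 + 40*a^2 - 48*a) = (a - 3)*(a + 3)*(a^3 - 8*a^2 + 16*a) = (a - 4)*(a - 3)*(a + 3)*(a^2 - 4*a) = (a - 4)^2*(a - 3)*(a + 3)*(a)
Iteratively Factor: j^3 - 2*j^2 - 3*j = (j - 3)*(j^2 + j) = (j - 3)*(j + 1)*(j)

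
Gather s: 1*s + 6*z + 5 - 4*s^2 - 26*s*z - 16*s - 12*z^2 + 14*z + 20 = -4*s^2 + s*(-26*z - 15) - 12*z^2 + 20*z + 25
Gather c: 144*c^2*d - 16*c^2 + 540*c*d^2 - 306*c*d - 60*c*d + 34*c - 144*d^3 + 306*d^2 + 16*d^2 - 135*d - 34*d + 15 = c^2*(144*d - 16) + c*(540*d^2 - 366*d + 34) - 144*d^3 + 322*d^2 - 169*d + 15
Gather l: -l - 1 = -l - 1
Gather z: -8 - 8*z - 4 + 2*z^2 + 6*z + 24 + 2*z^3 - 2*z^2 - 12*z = 2*z^3 - 14*z + 12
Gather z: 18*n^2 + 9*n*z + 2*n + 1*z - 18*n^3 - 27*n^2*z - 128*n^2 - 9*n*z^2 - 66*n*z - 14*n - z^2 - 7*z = -18*n^3 - 110*n^2 - 12*n + z^2*(-9*n - 1) + z*(-27*n^2 - 57*n - 6)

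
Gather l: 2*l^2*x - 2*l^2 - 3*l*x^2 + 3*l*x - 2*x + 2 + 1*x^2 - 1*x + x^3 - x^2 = l^2*(2*x - 2) + l*(-3*x^2 + 3*x) + x^3 - 3*x + 2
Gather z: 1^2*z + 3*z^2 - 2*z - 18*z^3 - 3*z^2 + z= -18*z^3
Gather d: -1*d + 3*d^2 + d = 3*d^2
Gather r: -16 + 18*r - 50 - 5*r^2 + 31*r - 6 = -5*r^2 + 49*r - 72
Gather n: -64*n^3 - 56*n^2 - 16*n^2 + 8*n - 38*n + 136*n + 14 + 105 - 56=-64*n^3 - 72*n^2 + 106*n + 63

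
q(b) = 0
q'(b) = 0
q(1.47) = 0.00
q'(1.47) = 0.00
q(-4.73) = 0.00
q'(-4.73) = 0.00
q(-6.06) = 0.00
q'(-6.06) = 0.00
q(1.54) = 0.00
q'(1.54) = 0.00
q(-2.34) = 0.00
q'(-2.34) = 0.00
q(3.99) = 0.00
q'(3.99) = 0.00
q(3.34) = 0.00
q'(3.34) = 0.00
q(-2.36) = 0.00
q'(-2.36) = 0.00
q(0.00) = 0.00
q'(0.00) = 0.00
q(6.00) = 0.00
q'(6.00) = 0.00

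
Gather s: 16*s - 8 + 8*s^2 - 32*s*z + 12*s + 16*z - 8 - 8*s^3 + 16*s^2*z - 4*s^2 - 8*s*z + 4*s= -8*s^3 + s^2*(16*z + 4) + s*(32 - 40*z) + 16*z - 16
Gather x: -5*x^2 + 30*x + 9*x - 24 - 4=-5*x^2 + 39*x - 28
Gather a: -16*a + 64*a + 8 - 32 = 48*a - 24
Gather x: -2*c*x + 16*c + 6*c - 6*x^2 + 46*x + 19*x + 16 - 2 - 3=22*c - 6*x^2 + x*(65 - 2*c) + 11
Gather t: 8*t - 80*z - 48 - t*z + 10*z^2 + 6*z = t*(8 - z) + 10*z^2 - 74*z - 48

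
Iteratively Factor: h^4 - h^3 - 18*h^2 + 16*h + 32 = (h + 1)*(h^3 - 2*h^2 - 16*h + 32) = (h - 2)*(h + 1)*(h^2 - 16) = (h - 4)*(h - 2)*(h + 1)*(h + 4)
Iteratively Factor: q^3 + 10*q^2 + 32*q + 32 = (q + 4)*(q^2 + 6*q + 8) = (q + 4)^2*(q + 2)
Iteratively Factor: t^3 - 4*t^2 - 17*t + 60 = (t - 3)*(t^2 - t - 20) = (t - 5)*(t - 3)*(t + 4)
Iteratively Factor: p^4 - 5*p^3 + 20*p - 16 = (p + 2)*(p^3 - 7*p^2 + 14*p - 8) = (p - 1)*(p + 2)*(p^2 - 6*p + 8) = (p - 2)*(p - 1)*(p + 2)*(p - 4)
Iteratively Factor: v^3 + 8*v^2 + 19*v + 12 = (v + 4)*(v^2 + 4*v + 3) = (v + 1)*(v + 4)*(v + 3)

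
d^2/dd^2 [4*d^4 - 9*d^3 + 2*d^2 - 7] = 48*d^2 - 54*d + 4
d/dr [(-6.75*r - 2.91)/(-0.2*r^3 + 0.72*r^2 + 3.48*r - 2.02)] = (-2.7*r^3 + 3.114*r^2 + 4.1904*r + 23.7618)/(0.04*r^6 - 0.288*r^5 - 0.8736*r^4 + 5.8192*r^3 + 9.2016*r^2 - 14.0592*r + 4.0804)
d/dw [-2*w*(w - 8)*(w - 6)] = -6*w^2 + 56*w - 96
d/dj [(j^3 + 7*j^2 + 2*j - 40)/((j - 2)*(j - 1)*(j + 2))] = 2*(-4*j^2 - 22*j - 19)/(j^4 + 2*j^3 - 3*j^2 - 4*j + 4)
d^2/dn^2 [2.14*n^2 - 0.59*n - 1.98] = 4.28000000000000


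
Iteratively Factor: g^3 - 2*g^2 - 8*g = (g - 4)*(g^2 + 2*g) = (g - 4)*(g + 2)*(g)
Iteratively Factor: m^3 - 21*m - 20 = (m - 5)*(m^2 + 5*m + 4) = (m - 5)*(m + 1)*(m + 4)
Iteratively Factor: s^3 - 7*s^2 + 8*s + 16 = (s - 4)*(s^2 - 3*s - 4) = (s - 4)*(s + 1)*(s - 4)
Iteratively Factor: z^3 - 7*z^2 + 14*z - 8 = (z - 2)*(z^2 - 5*z + 4) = (z - 2)*(z - 1)*(z - 4)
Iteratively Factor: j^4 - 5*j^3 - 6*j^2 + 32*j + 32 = (j + 2)*(j^3 - 7*j^2 + 8*j + 16) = (j - 4)*(j + 2)*(j^2 - 3*j - 4) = (j - 4)^2*(j + 2)*(j + 1)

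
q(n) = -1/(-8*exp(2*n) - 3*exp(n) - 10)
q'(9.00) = 0.00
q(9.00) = 0.00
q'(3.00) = 0.00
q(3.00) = 0.00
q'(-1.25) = -0.02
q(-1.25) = 0.09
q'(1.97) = -0.00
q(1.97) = 0.00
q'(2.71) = -0.00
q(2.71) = 0.00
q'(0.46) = -0.04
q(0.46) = 0.03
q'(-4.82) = -0.00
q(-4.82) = 0.10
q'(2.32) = -0.00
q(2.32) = 0.00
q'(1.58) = -0.01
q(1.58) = 0.00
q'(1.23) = -0.02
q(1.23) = 0.01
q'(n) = -(16*exp(2*n) + 3*exp(n))/(-8*exp(2*n) - 3*exp(n) - 10)^2 = (-16*exp(n) - 3)*exp(n)/(8*exp(2*n) + 3*exp(n) + 10)^2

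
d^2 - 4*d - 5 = (d - 5)*(d + 1)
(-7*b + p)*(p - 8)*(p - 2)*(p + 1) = -7*b*p^3 + 63*b*p^2 - 42*b*p - 112*b + p^4 - 9*p^3 + 6*p^2 + 16*p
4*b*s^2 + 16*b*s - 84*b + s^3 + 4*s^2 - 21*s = (4*b + s)*(s - 3)*(s + 7)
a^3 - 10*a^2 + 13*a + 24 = (a - 8)*(a - 3)*(a + 1)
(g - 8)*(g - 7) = g^2 - 15*g + 56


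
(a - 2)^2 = a^2 - 4*a + 4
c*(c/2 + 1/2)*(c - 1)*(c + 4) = c^4/2 + 2*c^3 - c^2/2 - 2*c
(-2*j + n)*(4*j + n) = -8*j^2 + 2*j*n + n^2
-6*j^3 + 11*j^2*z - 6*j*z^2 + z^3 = (-3*j + z)*(-2*j + z)*(-j + z)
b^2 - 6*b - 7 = (b - 7)*(b + 1)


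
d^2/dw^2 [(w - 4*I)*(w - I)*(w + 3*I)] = 6*w - 4*I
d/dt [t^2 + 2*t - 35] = 2*t + 2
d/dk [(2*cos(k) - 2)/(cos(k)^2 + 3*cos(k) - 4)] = 2*sin(k)/(cos(k) + 4)^2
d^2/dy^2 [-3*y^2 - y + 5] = -6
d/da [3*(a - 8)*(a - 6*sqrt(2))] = 6*a - 18*sqrt(2) - 24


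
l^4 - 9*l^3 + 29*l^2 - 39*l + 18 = (l - 3)^2*(l - 2)*(l - 1)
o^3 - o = o*(o - 1)*(o + 1)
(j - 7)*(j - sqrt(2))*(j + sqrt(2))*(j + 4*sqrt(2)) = j^4 - 7*j^3 + 4*sqrt(2)*j^3 - 28*sqrt(2)*j^2 - 2*j^2 - 8*sqrt(2)*j + 14*j + 56*sqrt(2)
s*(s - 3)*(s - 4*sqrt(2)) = s^3 - 4*sqrt(2)*s^2 - 3*s^2 + 12*sqrt(2)*s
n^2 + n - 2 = (n - 1)*(n + 2)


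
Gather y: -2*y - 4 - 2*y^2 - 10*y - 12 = -2*y^2 - 12*y - 16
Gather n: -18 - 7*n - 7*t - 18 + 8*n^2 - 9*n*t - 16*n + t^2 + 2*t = 8*n^2 + n*(-9*t - 23) + t^2 - 5*t - 36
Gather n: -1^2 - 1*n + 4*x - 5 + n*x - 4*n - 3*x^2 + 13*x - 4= n*(x - 5) - 3*x^2 + 17*x - 10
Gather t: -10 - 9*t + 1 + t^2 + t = t^2 - 8*t - 9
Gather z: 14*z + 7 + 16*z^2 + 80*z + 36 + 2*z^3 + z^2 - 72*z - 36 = 2*z^3 + 17*z^2 + 22*z + 7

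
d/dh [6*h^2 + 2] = 12*h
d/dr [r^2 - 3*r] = 2*r - 3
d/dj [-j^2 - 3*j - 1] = -2*j - 3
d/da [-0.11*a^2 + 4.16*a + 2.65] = 4.16 - 0.22*a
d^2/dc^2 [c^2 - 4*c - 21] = 2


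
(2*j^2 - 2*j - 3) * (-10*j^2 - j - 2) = -20*j^4 + 18*j^3 + 28*j^2 + 7*j + 6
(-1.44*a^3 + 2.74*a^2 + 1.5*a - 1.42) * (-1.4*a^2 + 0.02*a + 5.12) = 2.016*a^5 - 3.8648*a^4 - 9.418*a^3 + 16.0468*a^2 + 7.6516*a - 7.2704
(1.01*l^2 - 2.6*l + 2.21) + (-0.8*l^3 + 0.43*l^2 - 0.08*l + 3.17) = -0.8*l^3 + 1.44*l^2 - 2.68*l + 5.38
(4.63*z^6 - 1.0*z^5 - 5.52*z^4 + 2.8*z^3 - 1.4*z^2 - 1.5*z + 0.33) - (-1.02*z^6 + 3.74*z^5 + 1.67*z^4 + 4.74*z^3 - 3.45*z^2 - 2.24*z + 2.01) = 5.65*z^6 - 4.74*z^5 - 7.19*z^4 - 1.94*z^3 + 2.05*z^2 + 0.74*z - 1.68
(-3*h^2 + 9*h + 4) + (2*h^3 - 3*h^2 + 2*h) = 2*h^3 - 6*h^2 + 11*h + 4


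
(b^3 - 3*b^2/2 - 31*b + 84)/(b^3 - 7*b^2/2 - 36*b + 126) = (b - 4)/(b - 6)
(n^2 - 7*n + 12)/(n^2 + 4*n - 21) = (n - 4)/(n + 7)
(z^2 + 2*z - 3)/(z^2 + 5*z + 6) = (z - 1)/(z + 2)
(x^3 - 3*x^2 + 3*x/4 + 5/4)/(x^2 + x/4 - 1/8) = 2*(2*x^2 - 7*x + 5)/(4*x - 1)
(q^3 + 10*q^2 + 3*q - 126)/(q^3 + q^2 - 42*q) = (q^2 + 3*q - 18)/(q*(q - 6))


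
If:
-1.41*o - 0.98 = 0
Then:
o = -0.70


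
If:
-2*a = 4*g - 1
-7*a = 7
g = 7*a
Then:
No Solution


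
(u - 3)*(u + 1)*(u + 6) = u^3 + 4*u^2 - 15*u - 18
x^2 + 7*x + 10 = (x + 2)*(x + 5)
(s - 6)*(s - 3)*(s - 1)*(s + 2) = s^4 - 8*s^3 + 7*s^2 + 36*s - 36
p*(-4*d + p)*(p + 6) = -4*d*p^2 - 24*d*p + p^3 + 6*p^2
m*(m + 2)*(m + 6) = m^3 + 8*m^2 + 12*m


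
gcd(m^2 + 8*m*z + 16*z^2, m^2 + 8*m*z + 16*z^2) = m^2 + 8*m*z + 16*z^2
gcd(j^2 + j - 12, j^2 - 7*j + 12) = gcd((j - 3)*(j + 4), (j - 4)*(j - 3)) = j - 3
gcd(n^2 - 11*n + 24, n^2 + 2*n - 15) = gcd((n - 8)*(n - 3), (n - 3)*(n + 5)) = n - 3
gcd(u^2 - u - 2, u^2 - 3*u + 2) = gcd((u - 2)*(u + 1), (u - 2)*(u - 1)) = u - 2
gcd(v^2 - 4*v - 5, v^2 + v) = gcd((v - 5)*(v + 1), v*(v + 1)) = v + 1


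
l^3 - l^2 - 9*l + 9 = (l - 3)*(l - 1)*(l + 3)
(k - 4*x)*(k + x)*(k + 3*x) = k^3 - 13*k*x^2 - 12*x^3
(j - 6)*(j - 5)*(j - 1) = j^3 - 12*j^2 + 41*j - 30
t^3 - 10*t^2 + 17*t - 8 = (t - 8)*(t - 1)^2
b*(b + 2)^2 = b^3 + 4*b^2 + 4*b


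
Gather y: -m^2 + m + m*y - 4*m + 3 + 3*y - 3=-m^2 - 3*m + y*(m + 3)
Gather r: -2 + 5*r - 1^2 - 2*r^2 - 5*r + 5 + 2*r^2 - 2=0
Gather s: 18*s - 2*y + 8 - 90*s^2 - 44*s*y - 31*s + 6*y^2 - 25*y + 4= -90*s^2 + s*(-44*y - 13) + 6*y^2 - 27*y + 12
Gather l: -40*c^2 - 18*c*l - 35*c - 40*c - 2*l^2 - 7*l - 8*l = -40*c^2 - 75*c - 2*l^2 + l*(-18*c - 15)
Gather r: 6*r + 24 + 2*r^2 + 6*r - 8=2*r^2 + 12*r + 16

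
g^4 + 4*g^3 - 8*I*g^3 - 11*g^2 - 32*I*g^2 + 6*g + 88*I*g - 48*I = (g + 6)*(g - 8*I)*(-I*g + I)*(I*g - I)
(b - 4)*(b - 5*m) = b^2 - 5*b*m - 4*b + 20*m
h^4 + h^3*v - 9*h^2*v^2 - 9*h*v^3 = h*(h - 3*v)*(h + v)*(h + 3*v)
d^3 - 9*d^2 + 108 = (d - 6)^2*(d + 3)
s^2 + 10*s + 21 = (s + 3)*(s + 7)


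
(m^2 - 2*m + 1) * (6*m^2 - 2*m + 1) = 6*m^4 - 14*m^3 + 11*m^2 - 4*m + 1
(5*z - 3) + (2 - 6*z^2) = -6*z^2 + 5*z - 1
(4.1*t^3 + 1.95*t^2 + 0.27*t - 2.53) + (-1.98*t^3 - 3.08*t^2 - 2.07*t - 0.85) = 2.12*t^3 - 1.13*t^2 - 1.8*t - 3.38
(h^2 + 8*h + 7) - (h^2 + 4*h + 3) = 4*h + 4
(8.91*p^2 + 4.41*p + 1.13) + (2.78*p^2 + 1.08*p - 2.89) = 11.69*p^2 + 5.49*p - 1.76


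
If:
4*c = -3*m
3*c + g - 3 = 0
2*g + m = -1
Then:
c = 21/22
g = 3/22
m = -14/11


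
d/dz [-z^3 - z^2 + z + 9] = -3*z^2 - 2*z + 1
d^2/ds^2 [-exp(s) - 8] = -exp(s)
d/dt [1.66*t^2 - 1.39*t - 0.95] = 3.32*t - 1.39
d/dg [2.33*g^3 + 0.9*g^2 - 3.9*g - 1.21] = 6.99*g^2 + 1.8*g - 3.9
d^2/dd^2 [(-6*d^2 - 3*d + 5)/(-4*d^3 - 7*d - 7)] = 4*(48*d^6 + 72*d^5 - 492*d^4 - 630*d^3 - 462*d^2 + 210*d - 49)/(64*d^9 + 336*d^7 + 336*d^6 + 588*d^5 + 1176*d^4 + 931*d^3 + 1029*d^2 + 1029*d + 343)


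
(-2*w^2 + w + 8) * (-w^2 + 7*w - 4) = 2*w^4 - 15*w^3 + 7*w^2 + 52*w - 32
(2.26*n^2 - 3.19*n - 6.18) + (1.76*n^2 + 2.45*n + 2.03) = 4.02*n^2 - 0.74*n - 4.15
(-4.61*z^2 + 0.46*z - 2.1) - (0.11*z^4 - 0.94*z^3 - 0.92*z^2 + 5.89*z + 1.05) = -0.11*z^4 + 0.94*z^3 - 3.69*z^2 - 5.43*z - 3.15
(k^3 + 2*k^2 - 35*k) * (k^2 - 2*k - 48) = k^5 - 87*k^3 - 26*k^2 + 1680*k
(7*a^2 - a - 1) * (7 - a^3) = -7*a^5 + a^4 + a^3 + 49*a^2 - 7*a - 7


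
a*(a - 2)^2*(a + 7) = a^4 + 3*a^3 - 24*a^2 + 28*a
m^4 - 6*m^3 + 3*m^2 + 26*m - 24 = (m - 4)*(m - 3)*(m - 1)*(m + 2)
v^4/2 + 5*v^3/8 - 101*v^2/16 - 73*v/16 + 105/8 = (v/2 + 1)*(v - 3)*(v - 5/4)*(v + 7/2)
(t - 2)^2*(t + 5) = t^3 + t^2 - 16*t + 20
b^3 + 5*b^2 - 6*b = b*(b - 1)*(b + 6)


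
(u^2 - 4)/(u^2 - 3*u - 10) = (u - 2)/(u - 5)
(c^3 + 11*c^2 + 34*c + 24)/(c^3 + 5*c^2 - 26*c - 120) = (c + 1)/(c - 5)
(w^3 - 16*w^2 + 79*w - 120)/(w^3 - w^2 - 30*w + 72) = (w^2 - 13*w + 40)/(w^2 + 2*w - 24)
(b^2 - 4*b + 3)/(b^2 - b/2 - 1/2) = 2*(b - 3)/(2*b + 1)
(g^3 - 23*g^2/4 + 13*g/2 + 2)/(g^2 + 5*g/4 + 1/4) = (g^2 - 6*g + 8)/(g + 1)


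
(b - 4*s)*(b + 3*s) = b^2 - b*s - 12*s^2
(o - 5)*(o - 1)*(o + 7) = o^3 + o^2 - 37*o + 35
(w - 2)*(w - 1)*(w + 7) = w^3 + 4*w^2 - 19*w + 14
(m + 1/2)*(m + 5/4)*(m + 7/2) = m^3 + 21*m^2/4 + 27*m/4 + 35/16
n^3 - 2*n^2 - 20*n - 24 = (n - 6)*(n + 2)^2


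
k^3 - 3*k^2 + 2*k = k*(k - 2)*(k - 1)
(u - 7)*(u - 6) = u^2 - 13*u + 42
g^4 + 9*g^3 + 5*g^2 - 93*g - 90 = (g - 3)*(g + 1)*(g + 5)*(g + 6)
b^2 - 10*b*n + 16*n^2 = (b - 8*n)*(b - 2*n)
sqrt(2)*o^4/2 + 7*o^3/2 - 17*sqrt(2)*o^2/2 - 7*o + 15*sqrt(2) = (o - 3*sqrt(2)/2)*(o - sqrt(2))*(o + 5*sqrt(2))*(sqrt(2)*o/2 + 1)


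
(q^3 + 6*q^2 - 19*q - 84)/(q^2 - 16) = (q^2 + 10*q + 21)/(q + 4)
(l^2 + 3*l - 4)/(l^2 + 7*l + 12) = (l - 1)/(l + 3)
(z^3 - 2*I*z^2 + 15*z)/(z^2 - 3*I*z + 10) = z*(z + 3*I)/(z + 2*I)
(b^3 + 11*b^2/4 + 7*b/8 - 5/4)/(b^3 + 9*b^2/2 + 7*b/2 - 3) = (b + 5/4)/(b + 3)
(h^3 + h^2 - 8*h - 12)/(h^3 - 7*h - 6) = (h + 2)/(h + 1)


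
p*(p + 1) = p^2 + p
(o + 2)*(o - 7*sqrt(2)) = o^2 - 7*sqrt(2)*o + 2*o - 14*sqrt(2)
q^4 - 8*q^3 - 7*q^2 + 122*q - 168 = (q - 7)*(q - 3)*(q - 2)*(q + 4)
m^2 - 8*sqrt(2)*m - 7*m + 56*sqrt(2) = (m - 7)*(m - 8*sqrt(2))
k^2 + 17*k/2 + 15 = (k + 5/2)*(k + 6)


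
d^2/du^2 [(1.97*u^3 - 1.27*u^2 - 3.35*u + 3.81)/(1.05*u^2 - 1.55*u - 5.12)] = (-3.5527136788005e-15*u^5 - 7.105427357601e-15*u^4 + 19.12669*u^3 + 78.04155*u^2 + 164.591958*u + 45.858794)/(1.157625*u^6 - 5.126625*u^5 - 9.366525*u^4 + 46.272925*u^3 + 45.67296*u^2 - 121.89696*u - 134.217728)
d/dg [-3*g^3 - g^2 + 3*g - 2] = -9*g^2 - 2*g + 3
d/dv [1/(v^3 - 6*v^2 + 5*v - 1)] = (-3*v^2 + 12*v - 5)/(v^3 - 6*v^2 + 5*v - 1)^2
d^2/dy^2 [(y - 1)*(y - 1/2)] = 2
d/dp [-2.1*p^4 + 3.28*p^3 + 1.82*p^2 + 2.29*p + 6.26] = -8.4*p^3 + 9.84*p^2 + 3.64*p + 2.29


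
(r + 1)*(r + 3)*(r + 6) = r^3 + 10*r^2 + 27*r + 18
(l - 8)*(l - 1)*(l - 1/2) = l^3 - 19*l^2/2 + 25*l/2 - 4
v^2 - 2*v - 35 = (v - 7)*(v + 5)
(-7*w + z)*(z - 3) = -7*w*z + 21*w + z^2 - 3*z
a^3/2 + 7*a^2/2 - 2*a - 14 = (a/2 + 1)*(a - 2)*(a + 7)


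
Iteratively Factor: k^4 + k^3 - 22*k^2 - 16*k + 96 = (k + 4)*(k^3 - 3*k^2 - 10*k + 24) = (k - 4)*(k + 4)*(k^2 + k - 6) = (k - 4)*(k - 2)*(k + 4)*(k + 3)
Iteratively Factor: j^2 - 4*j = (j - 4)*(j)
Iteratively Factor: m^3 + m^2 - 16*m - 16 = (m + 1)*(m^2 - 16) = (m + 1)*(m + 4)*(m - 4)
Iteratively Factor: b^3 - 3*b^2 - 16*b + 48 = (b - 3)*(b^2 - 16) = (b - 3)*(b + 4)*(b - 4)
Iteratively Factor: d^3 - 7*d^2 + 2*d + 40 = (d - 5)*(d^2 - 2*d - 8) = (d - 5)*(d + 2)*(d - 4)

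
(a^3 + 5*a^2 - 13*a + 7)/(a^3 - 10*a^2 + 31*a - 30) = (a^3 + 5*a^2 - 13*a + 7)/(a^3 - 10*a^2 + 31*a - 30)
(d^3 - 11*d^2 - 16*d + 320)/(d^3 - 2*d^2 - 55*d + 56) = (d^2 - 3*d - 40)/(d^2 + 6*d - 7)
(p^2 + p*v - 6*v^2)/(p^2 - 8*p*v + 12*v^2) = (p + 3*v)/(p - 6*v)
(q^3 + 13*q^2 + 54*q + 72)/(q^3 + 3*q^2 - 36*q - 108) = (q + 4)/(q - 6)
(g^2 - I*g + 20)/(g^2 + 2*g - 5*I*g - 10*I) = (g + 4*I)/(g + 2)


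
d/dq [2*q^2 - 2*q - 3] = 4*q - 2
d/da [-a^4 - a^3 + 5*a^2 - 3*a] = -4*a^3 - 3*a^2 + 10*a - 3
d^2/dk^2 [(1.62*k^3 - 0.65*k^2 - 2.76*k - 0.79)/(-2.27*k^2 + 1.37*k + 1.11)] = (18.241894*k^3 + 19.470372*k^2 + 15.009294*k + 0.154094000000001)/(11.697083*k^6 - 21.178419*k^5 - 4.377468*k^4 + 18.140581*k^3 + 2.140524*k^2 - 5.063931*k - 1.367631)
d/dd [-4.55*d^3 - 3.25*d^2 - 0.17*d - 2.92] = -13.65*d^2 - 6.5*d - 0.17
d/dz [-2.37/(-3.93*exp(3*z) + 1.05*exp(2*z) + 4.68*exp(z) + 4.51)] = (-27.9423*exp(2*z) + 4.977*exp(z) + 11.0916)*exp(z)/(-3.93*exp(3*z) + 1.05*exp(2*z) + 4.68*exp(z) + 4.51)^2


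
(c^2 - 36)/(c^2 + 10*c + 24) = (c - 6)/(c + 4)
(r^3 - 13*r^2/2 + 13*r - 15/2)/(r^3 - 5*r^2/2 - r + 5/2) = (r - 3)/(r + 1)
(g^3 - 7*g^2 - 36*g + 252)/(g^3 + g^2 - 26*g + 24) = (g^2 - 13*g + 42)/(g^2 - 5*g + 4)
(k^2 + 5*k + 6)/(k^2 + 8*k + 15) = (k + 2)/(k + 5)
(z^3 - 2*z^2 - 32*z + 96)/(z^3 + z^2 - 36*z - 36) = (z^2 - 8*z + 16)/(z^2 - 5*z - 6)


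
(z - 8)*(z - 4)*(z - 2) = z^3 - 14*z^2 + 56*z - 64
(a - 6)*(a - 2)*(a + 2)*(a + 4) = a^4 - 2*a^3 - 28*a^2 + 8*a + 96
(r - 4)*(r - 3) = r^2 - 7*r + 12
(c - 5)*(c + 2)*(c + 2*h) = c^3 + 2*c^2*h - 3*c^2 - 6*c*h - 10*c - 20*h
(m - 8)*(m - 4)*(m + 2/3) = m^3 - 34*m^2/3 + 24*m + 64/3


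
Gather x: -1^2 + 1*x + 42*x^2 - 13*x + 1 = 42*x^2 - 12*x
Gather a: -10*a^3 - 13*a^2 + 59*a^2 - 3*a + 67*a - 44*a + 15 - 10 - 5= -10*a^3 + 46*a^2 + 20*a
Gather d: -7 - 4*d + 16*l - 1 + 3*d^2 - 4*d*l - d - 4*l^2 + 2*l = 3*d^2 + d*(-4*l - 5) - 4*l^2 + 18*l - 8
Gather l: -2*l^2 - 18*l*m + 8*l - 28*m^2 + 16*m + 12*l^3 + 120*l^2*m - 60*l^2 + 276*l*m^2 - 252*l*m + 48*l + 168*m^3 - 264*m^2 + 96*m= 12*l^3 + l^2*(120*m - 62) + l*(276*m^2 - 270*m + 56) + 168*m^3 - 292*m^2 + 112*m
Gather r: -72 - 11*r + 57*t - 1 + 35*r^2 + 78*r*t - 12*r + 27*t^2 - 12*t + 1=35*r^2 + r*(78*t - 23) + 27*t^2 + 45*t - 72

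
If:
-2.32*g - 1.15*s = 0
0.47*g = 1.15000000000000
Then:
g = 2.45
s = -4.94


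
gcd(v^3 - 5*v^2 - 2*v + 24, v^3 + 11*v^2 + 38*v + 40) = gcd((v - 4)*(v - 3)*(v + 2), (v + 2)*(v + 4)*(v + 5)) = v + 2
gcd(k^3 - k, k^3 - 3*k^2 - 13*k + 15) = k - 1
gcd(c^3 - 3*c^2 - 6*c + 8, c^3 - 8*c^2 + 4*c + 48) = c^2 - 2*c - 8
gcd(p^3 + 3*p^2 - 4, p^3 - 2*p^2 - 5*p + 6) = p^2 + p - 2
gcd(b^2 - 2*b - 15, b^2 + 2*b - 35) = b - 5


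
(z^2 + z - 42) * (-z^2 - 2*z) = -z^4 - 3*z^3 + 40*z^2 + 84*z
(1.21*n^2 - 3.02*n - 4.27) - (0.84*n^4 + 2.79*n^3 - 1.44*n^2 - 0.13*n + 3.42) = -0.84*n^4 - 2.79*n^3 + 2.65*n^2 - 2.89*n - 7.69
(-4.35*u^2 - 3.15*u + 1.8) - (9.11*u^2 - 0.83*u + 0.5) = -13.46*u^2 - 2.32*u + 1.3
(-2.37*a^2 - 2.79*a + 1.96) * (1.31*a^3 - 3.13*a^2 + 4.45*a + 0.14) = -3.1047*a^5 + 3.7632*a^4 + 0.753799999999998*a^3 - 18.8821*a^2 + 8.3314*a + 0.2744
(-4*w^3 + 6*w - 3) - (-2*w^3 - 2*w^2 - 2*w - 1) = -2*w^3 + 2*w^2 + 8*w - 2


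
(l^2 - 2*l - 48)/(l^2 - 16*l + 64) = (l + 6)/(l - 8)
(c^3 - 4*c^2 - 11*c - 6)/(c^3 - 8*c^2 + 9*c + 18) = (c + 1)/(c - 3)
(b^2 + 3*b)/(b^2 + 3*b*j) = (b + 3)/(b + 3*j)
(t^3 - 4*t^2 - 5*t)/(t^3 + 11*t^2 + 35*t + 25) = t*(t - 5)/(t^2 + 10*t + 25)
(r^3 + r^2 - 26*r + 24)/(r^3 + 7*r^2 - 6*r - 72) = (r^2 - 5*r + 4)/(r^2 + r - 12)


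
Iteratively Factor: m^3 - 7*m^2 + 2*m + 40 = (m - 4)*(m^2 - 3*m - 10) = (m - 5)*(m - 4)*(m + 2)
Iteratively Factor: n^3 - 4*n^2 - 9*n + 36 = (n - 4)*(n^2 - 9) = (n - 4)*(n + 3)*(n - 3)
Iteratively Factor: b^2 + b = (b)*(b + 1)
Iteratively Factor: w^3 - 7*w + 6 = (w - 1)*(w^2 + w - 6) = (w - 2)*(w - 1)*(w + 3)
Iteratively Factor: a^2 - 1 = (a + 1)*(a - 1)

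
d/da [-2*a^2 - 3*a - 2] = -4*a - 3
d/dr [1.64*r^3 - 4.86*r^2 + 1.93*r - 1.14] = 4.92*r^2 - 9.72*r + 1.93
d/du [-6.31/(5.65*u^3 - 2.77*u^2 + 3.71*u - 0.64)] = (106.9545*u^2 - 34.9574*u + 23.4101)/(5.65*u^3 - 2.77*u^2 + 3.71*u - 0.64)^2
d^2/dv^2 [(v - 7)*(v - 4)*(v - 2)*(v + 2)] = 12*v^2 - 66*v + 48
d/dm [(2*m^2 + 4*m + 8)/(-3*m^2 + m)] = 2*(7*m^2 + 24*m - 4)/(m^2*(9*m^2 - 6*m + 1))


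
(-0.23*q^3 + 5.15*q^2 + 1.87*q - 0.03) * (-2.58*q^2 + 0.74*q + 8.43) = 0.5934*q^5 - 13.4572*q^4 - 2.9525*q^3 + 44.8757*q^2 + 15.7419*q - 0.2529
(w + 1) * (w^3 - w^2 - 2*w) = w^4 - 3*w^2 - 2*w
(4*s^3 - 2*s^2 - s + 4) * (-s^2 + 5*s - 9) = -4*s^5 + 22*s^4 - 45*s^3 + 9*s^2 + 29*s - 36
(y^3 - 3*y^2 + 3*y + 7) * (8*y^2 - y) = 8*y^5 - 25*y^4 + 27*y^3 + 53*y^2 - 7*y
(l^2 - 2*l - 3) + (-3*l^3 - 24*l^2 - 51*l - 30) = -3*l^3 - 23*l^2 - 53*l - 33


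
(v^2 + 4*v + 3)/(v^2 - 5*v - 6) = (v + 3)/(v - 6)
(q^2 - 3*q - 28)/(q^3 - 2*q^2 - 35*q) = (q + 4)/(q*(q + 5))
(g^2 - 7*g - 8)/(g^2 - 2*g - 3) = (g - 8)/(g - 3)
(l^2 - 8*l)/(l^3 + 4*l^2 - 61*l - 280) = l/(l^2 + 12*l + 35)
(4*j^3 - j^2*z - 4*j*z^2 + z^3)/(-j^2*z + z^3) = (-4*j + z)/z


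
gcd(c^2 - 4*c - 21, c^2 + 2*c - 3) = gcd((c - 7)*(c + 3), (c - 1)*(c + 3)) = c + 3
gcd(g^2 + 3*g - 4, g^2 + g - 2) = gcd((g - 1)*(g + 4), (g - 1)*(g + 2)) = g - 1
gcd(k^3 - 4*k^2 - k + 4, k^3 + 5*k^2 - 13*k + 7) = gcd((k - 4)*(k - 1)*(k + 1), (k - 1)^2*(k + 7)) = k - 1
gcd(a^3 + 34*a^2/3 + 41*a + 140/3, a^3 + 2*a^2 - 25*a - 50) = a + 5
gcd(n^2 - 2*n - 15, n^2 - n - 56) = 1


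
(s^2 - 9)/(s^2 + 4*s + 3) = (s - 3)/(s + 1)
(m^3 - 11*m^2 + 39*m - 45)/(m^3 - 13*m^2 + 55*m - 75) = (m - 3)/(m - 5)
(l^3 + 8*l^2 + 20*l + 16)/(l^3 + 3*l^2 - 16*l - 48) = (l^2 + 4*l + 4)/(l^2 - l - 12)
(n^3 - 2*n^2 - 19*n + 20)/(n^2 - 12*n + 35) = (n^2 + 3*n - 4)/(n - 7)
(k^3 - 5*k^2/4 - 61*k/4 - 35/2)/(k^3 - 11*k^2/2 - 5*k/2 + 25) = (4*k + 7)/(2*(2*k - 5))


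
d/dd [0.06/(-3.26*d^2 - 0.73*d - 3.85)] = (0.3912*d + 0.0438)/(3.26*d^2 + 0.73*d + 3.85)^2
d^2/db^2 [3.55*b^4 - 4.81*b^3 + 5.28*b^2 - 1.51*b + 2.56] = 42.6*b^2 - 28.86*b + 10.56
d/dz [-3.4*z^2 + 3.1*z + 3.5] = 3.1 - 6.8*z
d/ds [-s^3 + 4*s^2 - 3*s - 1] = -3*s^2 + 8*s - 3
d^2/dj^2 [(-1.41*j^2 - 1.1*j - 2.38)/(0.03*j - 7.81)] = -172.528746/(2.7e-5*j^3 - 0.021087*j^2 + 5.489649*j - 476.379541)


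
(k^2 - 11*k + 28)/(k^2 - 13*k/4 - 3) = 4*(k - 7)/(4*k + 3)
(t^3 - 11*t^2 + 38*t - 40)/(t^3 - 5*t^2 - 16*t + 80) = (t - 2)/(t + 4)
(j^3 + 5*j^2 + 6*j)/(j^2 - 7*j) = (j^2 + 5*j + 6)/(j - 7)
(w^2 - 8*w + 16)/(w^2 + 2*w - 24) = (w - 4)/(w + 6)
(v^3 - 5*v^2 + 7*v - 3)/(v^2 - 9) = (v^2 - 2*v + 1)/(v + 3)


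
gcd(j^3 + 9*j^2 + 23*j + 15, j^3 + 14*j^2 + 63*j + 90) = j^2 + 8*j + 15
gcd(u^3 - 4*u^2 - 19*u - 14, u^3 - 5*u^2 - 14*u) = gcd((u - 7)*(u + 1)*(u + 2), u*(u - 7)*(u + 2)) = u^2 - 5*u - 14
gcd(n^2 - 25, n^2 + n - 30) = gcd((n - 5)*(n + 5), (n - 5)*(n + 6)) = n - 5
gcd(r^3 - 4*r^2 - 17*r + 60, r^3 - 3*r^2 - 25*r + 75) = r^2 - 8*r + 15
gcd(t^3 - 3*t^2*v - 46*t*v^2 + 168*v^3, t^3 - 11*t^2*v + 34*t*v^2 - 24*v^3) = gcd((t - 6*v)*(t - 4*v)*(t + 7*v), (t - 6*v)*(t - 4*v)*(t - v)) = t^2 - 10*t*v + 24*v^2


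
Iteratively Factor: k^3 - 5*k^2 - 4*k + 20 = (k - 2)*(k^2 - 3*k - 10) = (k - 2)*(k + 2)*(k - 5)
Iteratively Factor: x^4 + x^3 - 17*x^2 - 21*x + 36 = (x + 3)*(x^3 - 2*x^2 - 11*x + 12) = (x - 4)*(x + 3)*(x^2 + 2*x - 3) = (x - 4)*(x - 1)*(x + 3)*(x + 3)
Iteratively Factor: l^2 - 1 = (l - 1)*(l + 1)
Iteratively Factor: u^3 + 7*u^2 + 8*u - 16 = (u + 4)*(u^2 + 3*u - 4) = (u - 1)*(u + 4)*(u + 4)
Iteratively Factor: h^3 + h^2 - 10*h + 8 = (h + 4)*(h^2 - 3*h + 2) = (h - 1)*(h + 4)*(h - 2)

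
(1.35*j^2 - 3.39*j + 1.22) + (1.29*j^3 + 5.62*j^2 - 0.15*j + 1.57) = 1.29*j^3 + 6.97*j^2 - 3.54*j + 2.79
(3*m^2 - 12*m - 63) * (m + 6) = 3*m^3 + 6*m^2 - 135*m - 378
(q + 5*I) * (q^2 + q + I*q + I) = q^3 + q^2 + 6*I*q^2 - 5*q + 6*I*q - 5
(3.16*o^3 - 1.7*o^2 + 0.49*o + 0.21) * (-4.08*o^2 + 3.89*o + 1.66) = -12.8928*o^5 + 19.2284*o^4 - 3.3666*o^3 - 1.7727*o^2 + 1.6303*o + 0.3486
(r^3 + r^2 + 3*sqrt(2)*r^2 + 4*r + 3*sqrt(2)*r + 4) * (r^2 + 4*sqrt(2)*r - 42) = r^5 + r^4 + 7*sqrt(2)*r^4 - 14*r^3 + 7*sqrt(2)*r^3 - 110*sqrt(2)*r^2 - 14*r^2 - 168*r - 110*sqrt(2)*r - 168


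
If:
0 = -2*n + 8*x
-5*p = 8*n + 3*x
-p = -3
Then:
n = -12/7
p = 3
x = -3/7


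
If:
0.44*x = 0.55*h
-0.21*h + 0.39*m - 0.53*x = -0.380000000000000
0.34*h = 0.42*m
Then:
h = 0.68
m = 0.55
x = 0.85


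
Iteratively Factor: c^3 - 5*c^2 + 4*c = (c)*(c^2 - 5*c + 4) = c*(c - 4)*(c - 1)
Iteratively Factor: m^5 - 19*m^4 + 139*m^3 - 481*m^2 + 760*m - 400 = (m - 1)*(m^4 - 18*m^3 + 121*m^2 - 360*m + 400) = (m - 4)*(m - 1)*(m^3 - 14*m^2 + 65*m - 100) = (m - 4)^2*(m - 1)*(m^2 - 10*m + 25) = (m - 5)*(m - 4)^2*(m - 1)*(m - 5)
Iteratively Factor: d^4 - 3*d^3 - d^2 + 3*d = (d)*(d^3 - 3*d^2 - d + 3) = d*(d + 1)*(d^2 - 4*d + 3) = d*(d - 1)*(d + 1)*(d - 3)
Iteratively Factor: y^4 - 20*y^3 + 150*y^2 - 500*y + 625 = (y - 5)*(y^3 - 15*y^2 + 75*y - 125) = (y - 5)^2*(y^2 - 10*y + 25) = (y - 5)^3*(y - 5)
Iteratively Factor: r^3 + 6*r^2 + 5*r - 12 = (r + 3)*(r^2 + 3*r - 4) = (r + 3)*(r + 4)*(r - 1)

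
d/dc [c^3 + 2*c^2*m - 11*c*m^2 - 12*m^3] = 3*c^2 + 4*c*m - 11*m^2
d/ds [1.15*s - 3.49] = 1.15000000000000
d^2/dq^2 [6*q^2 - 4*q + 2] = 12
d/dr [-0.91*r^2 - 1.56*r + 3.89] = -1.82*r - 1.56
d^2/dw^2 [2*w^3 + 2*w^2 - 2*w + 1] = 12*w + 4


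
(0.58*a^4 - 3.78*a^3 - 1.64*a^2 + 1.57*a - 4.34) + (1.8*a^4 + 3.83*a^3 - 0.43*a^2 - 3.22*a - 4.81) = 2.38*a^4 + 0.0500000000000003*a^3 - 2.07*a^2 - 1.65*a - 9.15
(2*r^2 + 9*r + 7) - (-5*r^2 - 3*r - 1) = 7*r^2 + 12*r + 8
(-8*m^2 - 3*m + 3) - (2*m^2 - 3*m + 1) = 2 - 10*m^2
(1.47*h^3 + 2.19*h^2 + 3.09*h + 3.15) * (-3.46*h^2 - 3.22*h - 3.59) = -5.0862*h^5 - 12.3108*h^4 - 23.0205*h^3 - 28.7109*h^2 - 21.2361*h - 11.3085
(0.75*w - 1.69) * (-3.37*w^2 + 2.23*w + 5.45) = -2.5275*w^3 + 7.3678*w^2 + 0.3188*w - 9.2105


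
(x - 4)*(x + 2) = x^2 - 2*x - 8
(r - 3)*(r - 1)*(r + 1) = r^3 - 3*r^2 - r + 3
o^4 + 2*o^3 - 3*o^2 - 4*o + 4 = (o - 1)^2*(o + 2)^2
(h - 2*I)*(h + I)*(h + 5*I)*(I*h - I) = I*h^4 - 4*h^3 - I*h^3 + 4*h^2 + 7*I*h^2 - 10*h - 7*I*h + 10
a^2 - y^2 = (a - y)*(a + y)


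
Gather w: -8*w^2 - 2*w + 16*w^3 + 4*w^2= 16*w^3 - 4*w^2 - 2*w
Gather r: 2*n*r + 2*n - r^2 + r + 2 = 2*n - r^2 + r*(2*n + 1) + 2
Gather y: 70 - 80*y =70 - 80*y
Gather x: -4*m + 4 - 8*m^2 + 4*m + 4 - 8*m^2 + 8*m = -16*m^2 + 8*m + 8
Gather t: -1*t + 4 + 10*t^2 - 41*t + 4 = 10*t^2 - 42*t + 8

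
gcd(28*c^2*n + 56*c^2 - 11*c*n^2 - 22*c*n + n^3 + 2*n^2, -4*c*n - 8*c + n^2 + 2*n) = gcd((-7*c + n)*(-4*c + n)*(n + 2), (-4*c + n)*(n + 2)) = 4*c*n + 8*c - n^2 - 2*n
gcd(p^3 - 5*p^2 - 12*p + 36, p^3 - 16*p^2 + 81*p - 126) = p - 6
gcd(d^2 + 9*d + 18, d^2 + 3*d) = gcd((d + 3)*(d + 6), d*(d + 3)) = d + 3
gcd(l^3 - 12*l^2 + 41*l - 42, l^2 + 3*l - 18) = l - 3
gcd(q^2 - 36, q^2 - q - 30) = q - 6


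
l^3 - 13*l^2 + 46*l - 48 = (l - 8)*(l - 3)*(l - 2)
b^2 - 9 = (b - 3)*(b + 3)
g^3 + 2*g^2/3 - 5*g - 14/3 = (g - 7/3)*(g + 1)*(g + 2)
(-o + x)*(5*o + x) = -5*o^2 + 4*o*x + x^2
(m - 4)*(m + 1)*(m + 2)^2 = m^4 + m^3 - 12*m^2 - 28*m - 16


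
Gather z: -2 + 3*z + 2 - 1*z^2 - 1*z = -z^2 + 2*z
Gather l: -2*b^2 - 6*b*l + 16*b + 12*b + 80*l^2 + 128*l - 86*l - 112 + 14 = -2*b^2 + 28*b + 80*l^2 + l*(42 - 6*b) - 98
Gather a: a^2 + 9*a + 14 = a^2 + 9*a + 14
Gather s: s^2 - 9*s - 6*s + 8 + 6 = s^2 - 15*s + 14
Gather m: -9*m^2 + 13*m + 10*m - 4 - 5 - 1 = -9*m^2 + 23*m - 10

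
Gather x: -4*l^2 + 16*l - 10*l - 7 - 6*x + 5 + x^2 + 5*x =-4*l^2 + 6*l + x^2 - x - 2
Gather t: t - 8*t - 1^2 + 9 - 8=-7*t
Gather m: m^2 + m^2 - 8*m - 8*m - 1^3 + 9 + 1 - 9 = 2*m^2 - 16*m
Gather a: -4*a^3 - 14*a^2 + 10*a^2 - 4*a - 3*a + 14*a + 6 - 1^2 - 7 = -4*a^3 - 4*a^2 + 7*a - 2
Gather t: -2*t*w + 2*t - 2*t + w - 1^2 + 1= -2*t*w + w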